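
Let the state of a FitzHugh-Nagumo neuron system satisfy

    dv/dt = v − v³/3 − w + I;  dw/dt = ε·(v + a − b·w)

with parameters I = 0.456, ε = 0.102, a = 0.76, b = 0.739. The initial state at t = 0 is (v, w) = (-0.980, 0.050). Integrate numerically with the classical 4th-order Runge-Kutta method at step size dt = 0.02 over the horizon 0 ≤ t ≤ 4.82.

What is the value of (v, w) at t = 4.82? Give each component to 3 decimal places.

t=0.000: state=(-0.980, 0.050)
step 1 (dt=0.02): k1=(-0.260, -0.026), k2=(-0.260, -0.026), k3=(-0.260, -0.026), k4=(-0.260, -0.027); state += dt/6·(k1+2k2+2k3+k4)
t=0.020: state=(-0.985, 0.049)
t=0.040: state=(-0.990, 0.049)
t=0.060: state=(-0.996, 0.048)
continuing one RK4 step at a time; state shown every 10 steps (Δt=0.2):
t=0.200: state=(-1.032, 0.044)
t=0.400: state=(-1.081, 0.038)
t=0.600: state=(-1.128, 0.030)
t=0.800: state=(-1.170, 0.022)
t=1.000: state=(-1.208, 0.013)
t=1.200: state=(-1.241, 0.003)
t=1.400: state=(-1.269, -0.007)
t=1.600: state=(-1.291, -0.017)
t=1.800: state=(-1.309, -0.028)
t=2.000: state=(-1.322, -0.039)
t=2.200: state=(-1.332, -0.050)
t=2.400: state=(-1.338, -0.061)
t=2.600: state=(-1.341, -0.072)
t=2.800: state=(-1.342, -0.082)
t=3.000: state=(-1.340, -0.093)
t=3.200: state=(-1.337, -0.103)
t=3.400: state=(-1.333, -0.113)
t=3.600: state=(-1.327, -0.123)
t=3.800: state=(-1.321, -0.133)
t=4.000: state=(-1.313, -0.142)
t=4.200: state=(-1.305, -0.151)
t=4.400: state=(-1.296, -0.160)
t=4.600: state=(-1.287, -0.168)
t=4.800: state=(-1.277, -0.176)
t=4.820: state=(-1.276, -0.177)

(v, w) = (-1.276, -0.177)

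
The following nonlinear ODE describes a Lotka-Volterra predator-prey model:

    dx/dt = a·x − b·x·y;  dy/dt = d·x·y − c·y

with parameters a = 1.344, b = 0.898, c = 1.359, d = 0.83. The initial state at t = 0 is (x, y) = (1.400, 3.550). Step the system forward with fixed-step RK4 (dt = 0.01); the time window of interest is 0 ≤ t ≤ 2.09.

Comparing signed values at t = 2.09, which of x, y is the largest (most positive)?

largest component: x

t=0.000: state=(1.400, 3.550)
step 1 (dt=0.01): k1=(-2.581, -0.699), k2=(-2.553, -0.737), k3=(-2.553, -0.736), k4=(-2.525, -0.773); state += dt/6·(k1+2k2+2k3+k4)
t=0.010: state=(1.374, 3.543)
t=0.020: state=(1.349, 3.535)
t=0.030: state=(1.325, 3.526)
continuing one RK4 step at a time; state shown every 10 steps (Δt=0.1):
t=0.100: state=(1.169, 3.446)
t=0.200: state=(0.988, 3.289)
t=0.300: state=(0.848, 3.098)
t=0.400: state=(0.742, 2.888)
t=0.500: state=(0.661, 2.672)
t=0.600: state=(0.600, 2.457)
t=0.700: state=(0.556, 2.250)
t=0.800: state=(0.524, 2.054)
t=0.900: state=(0.503, 1.871)
t=1.000: state=(0.490, 1.702)
t=1.100: state=(0.484, 1.547)
t=1.200: state=(0.485, 1.406)
t=1.300: state=(0.492, 1.278)
t=1.400: state=(0.505, 1.163)
t=1.500: state=(0.522, 1.059)
t=1.600: state=(0.546, 0.966)
t=1.700: state=(0.575, 0.884)
t=1.800: state=(0.609, 0.810)
t=1.900: state=(0.650, 0.745)
t=2.000: state=(0.697, 0.688)
t=2.090: state=(0.745, 0.642)
compare at T: x=0.745, y=0.642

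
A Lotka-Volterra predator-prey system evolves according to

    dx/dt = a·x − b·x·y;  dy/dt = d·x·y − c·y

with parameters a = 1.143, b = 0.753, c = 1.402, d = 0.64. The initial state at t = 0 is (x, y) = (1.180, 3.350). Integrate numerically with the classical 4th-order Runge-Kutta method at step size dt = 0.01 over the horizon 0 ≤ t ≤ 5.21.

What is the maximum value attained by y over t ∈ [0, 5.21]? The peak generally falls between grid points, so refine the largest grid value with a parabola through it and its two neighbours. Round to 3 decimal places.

max y = 3.857

t=0.000: state=(1.180, 3.350)
step 1 (dt=0.01): k1=(-1.628, -2.167), k2=(-1.607, -2.177), k3=(-1.607, -2.177), k4=(-1.587, -2.187); state += dt/6·(k1+2k2+2k3+k4)
t=0.010: state=(1.164, 3.328)
t=0.020: state=(1.148, 3.306)
t=0.030: state=(1.133, 3.284)
continuing one RK4 step at a time; state shown every 20 steps (Δt=0.2):
t=0.200: state=(0.927, 2.892)
t=0.400: state=(0.780, 2.435)
t=0.600: state=(0.701, 2.021)
t=0.800: state=(0.668, 1.666)
t=1.000: state=(0.669, 1.371)
t=1.200: state=(0.697, 1.130)
t=1.400: state=(0.750, 0.936)
t=1.600: state=(0.828, 0.782)
t=1.800: state=(0.934, 0.661)
t=2.000: state=(1.071, 0.568)
t=2.200: state=(1.242, 0.497)
t=2.400: state=(1.455, 0.446)
t=2.600: state=(1.714, 0.413)
t=2.800: state=(2.028, 0.396)
t=3.000: state=(2.401, 0.397)
t=3.200: state=(2.839, 0.419)
t=3.400: state=(3.339, 0.470)
t=3.600: state=(3.885, 0.563)
t=3.800: state=(4.436, 0.725)
t=4.000: state=(4.906, 0.998)
t=4.200: state=(5.145, 1.439)
t=4.400: state=(4.971, 2.088)
t=4.600: state=(4.303, 2.869)
t=4.800: state=(3.327, 3.538)
t=5.000: state=(2.386, 3.845)
t=5.200: state=(1.684, 3.759)
t=5.210: state=(1.656, 3.746)
largest grid value and its neighbours: y(5.040)=3.85641, y(5.050)=3.85675, y(5.060)=3.85614
parabola through these three points peaks at t≈5.049 with y≈3.85676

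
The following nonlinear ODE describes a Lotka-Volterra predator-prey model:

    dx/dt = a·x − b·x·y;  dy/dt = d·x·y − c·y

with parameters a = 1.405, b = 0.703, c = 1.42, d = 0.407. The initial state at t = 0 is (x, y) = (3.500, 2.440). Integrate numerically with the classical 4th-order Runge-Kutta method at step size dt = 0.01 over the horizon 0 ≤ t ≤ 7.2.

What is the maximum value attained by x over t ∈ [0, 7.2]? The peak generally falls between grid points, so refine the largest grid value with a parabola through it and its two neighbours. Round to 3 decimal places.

max x = 4.255

t=0.000: state=(3.500, 2.440)
step 1 (dt=0.01): k1=(-1.086, 0.011), k2=(-1.085, 0.006), k3=(-1.085, 0.006), k4=(-1.083, 0.000); state += dt/6·(k1+2k2+2k3+k4)
t=0.010: state=(3.489, 2.440)
t=0.020: state=(3.478, 2.440)
t=0.030: state=(3.468, 2.440)
continuing one RK4 step at a time; state shown every 25 steps (Δt=0.25):
t=0.250: state=(3.244, 2.410)
t=0.500: state=(3.038, 2.325)
t=0.750: state=(2.898, 2.204)
t=1.000: state=(2.829, 2.067)
t=1.250: state=(2.829, 1.932)
t=1.500: state=(2.894, 1.811)
t=1.750: state=(3.017, 1.715)
t=2.000: state=(3.192, 1.648)
t=2.250: state=(3.406, 1.616)
t=2.500: state=(3.643, 1.622)
t=2.750: state=(3.879, 1.668)
t=3.000: state=(4.082, 1.754)
t=3.250: state=(4.218, 1.877)
t=3.500: state=(4.253, 2.027)
t=3.750: state=(4.173, 2.185)
t=4.000: state=(3.989, 2.322)
t=4.250: state=(3.735, 2.413)
t=4.500: state=(3.461, 2.440)
t=4.750: state=(3.211, 2.401)
t=5.000: state=(3.014, 2.310)
t=5.250: state=(2.884, 2.185)
t=5.500: state=(2.825, 2.047)
t=5.750: state=(2.835, 1.913)
t=6.000: state=(2.908, 1.796)
t=6.250: state=(3.040, 1.703)
t=6.500: state=(3.220, 1.642)
t=6.750: state=(3.439, 1.615)
t=7.000: state=(3.677, 1.626)
t=7.200: state=(3.866, 1.664)
largest grid value and its neighbours: x(3.440)=4.25510, x(3.450)=4.25527, x(3.460)=4.25525
parabola through these three points peaks at t≈3.454 with x≈4.25529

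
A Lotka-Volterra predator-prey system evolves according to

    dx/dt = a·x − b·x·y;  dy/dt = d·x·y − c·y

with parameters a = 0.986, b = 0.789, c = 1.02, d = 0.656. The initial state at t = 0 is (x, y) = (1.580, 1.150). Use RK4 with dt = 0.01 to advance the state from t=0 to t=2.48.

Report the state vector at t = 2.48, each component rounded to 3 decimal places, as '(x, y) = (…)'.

(x, y) = (1.607, 1.348)

t=0.000: state=(1.580, 1.150)
step 1 (dt=0.01): k1=(0.124, 0.019), k2=(0.124, 0.019), k3=(0.124, 0.019), k4=(0.124, 0.020); state += dt/6·(k1+2k2+2k3+k4)
t=0.010: state=(1.581, 1.150)
t=0.020: state=(1.582, 1.150)
t=0.030: state=(1.584, 1.151)
continuing one RK4 step at a time; state shown every 10 steps (Δt=0.1):
t=0.100: state=(1.592, 1.152)
t=0.200: state=(1.604, 1.156)
t=0.300: state=(1.616, 1.160)
t=0.400: state=(1.627, 1.165)
t=0.500: state=(1.638, 1.171)
t=0.600: state=(1.648, 1.178)
t=0.700: state=(1.656, 1.185)
t=0.800: state=(1.664, 1.193)
t=0.900: state=(1.671, 1.202)
t=1.000: state=(1.677, 1.212)
t=1.100: state=(1.681, 1.222)
t=1.200: state=(1.684, 1.232)
t=1.300: state=(1.686, 1.243)
t=1.400: state=(1.686, 1.253)
t=1.500: state=(1.685, 1.264)
t=1.600: state=(1.682, 1.275)
t=1.700: state=(1.678, 1.285)
t=1.800: state=(1.673, 1.296)
t=1.900: state=(1.666, 1.305)
t=2.000: state=(1.658, 1.315)
t=2.100: state=(1.649, 1.323)
t=2.200: state=(1.639, 1.331)
t=2.300: state=(1.628, 1.338)
t=2.400: state=(1.617, 1.344)
t=2.480: state=(1.607, 1.348)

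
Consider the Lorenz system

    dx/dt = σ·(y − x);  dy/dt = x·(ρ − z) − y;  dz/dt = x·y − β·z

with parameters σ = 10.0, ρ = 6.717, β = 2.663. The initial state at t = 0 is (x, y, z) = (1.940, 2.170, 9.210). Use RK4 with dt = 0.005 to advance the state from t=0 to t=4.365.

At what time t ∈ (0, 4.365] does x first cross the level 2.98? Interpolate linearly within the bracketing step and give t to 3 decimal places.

t=0.000: state=(1.940, 2.170, 9.210)
step 1 (dt=0.005): k1=(2.300, -7.006, -20.316), k2=(2.067, -6.904, -20.203), k3=(2.076, -6.904, -20.204), k4=(1.851, -6.801, -20.092); state += dt/6·(k1+2k2+2k3+k4)
t=0.005: state=(1.950, 2.135, 9.109)
t=0.010: state=(1.959, 2.102, 9.009)
t=0.015: state=(1.965, 2.070, 8.910)
continuing one RK4 step at a time; state shown every 40 steps (Δt=0.2):
t=0.200: state=(1.688, 1.537, 5.900)
t=0.400: state=(1.688, 1.839, 3.883)
t=0.600: state=(2.274, 2.709, 2.975)
t=0.730: state=(2.960, 3.575, 3.016)
next step: t=0.735: state=(2.991, 3.612, 3.029) — x has crossed 2.98
linear interpolation between t=0.730 (2.95974) and t=0.735 (2.99066) → t≈0.733

t = 0.733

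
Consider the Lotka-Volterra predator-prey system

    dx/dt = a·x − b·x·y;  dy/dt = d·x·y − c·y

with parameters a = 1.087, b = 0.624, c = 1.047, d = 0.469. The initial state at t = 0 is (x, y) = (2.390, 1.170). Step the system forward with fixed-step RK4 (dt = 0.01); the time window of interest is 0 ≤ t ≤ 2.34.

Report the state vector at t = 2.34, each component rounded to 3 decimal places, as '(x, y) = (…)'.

t=0.000: state=(2.390, 1.170)
step 1 (dt=0.01): k1=(0.853, 0.086), k2=(0.854, 0.089), k3=(0.854, 0.089), k4=(0.855, 0.091); state += dt/6·(k1+2k2+2k3+k4)
t=0.010: state=(2.399, 1.171)
t=0.020: state=(2.407, 1.172)
t=0.030: state=(2.416, 1.173)
continuing one RK4 step at a time; state shown every 10 steps (Δt=0.1):
t=0.100: state=(2.476, 1.181)
t=0.200: state=(2.563, 1.197)
t=0.300: state=(2.650, 1.218)
t=0.400: state=(2.736, 1.245)
t=0.500: state=(2.819, 1.277)
t=0.600: state=(2.899, 1.315)
t=0.700: state=(2.973, 1.359)
t=0.800: state=(3.040, 1.410)
t=0.900: state=(3.099, 1.466)
t=1.000: state=(3.146, 1.529)
t=1.100: state=(3.182, 1.597)
t=1.200: state=(3.203, 1.671)
t=1.300: state=(3.210, 1.749)
t=1.400: state=(3.200, 1.831)
t=1.500: state=(3.174, 1.915)
t=1.600: state=(3.132, 1.999)
t=1.700: state=(3.074, 2.083)
t=1.800: state=(3.002, 2.163)
t=1.900: state=(2.917, 2.238)
t=2.000: state=(2.822, 2.306)
t=2.100: state=(2.719, 2.365)
t=2.200: state=(2.611, 2.414)
t=2.300: state=(2.501, 2.451)
t=2.340: state=(2.457, 2.462)

(x, y) = (2.457, 2.462)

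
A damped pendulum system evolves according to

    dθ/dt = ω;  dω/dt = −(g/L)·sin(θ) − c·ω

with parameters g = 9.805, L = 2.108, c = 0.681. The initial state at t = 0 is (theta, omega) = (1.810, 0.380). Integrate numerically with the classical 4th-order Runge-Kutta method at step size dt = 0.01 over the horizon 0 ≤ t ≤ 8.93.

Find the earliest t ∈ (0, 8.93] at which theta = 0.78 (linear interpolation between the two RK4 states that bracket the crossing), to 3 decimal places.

t=0.000: state=(1.810, 0.380)
step 1 (dt=0.01): k1=(0.380, -4.778), k2=(0.356, -4.759), k3=(0.356, -4.759), k4=(0.332, -4.741); state += dt/6·(k1+2k2+2k3+k4)
t=0.010: state=(1.814, 0.332)
t=0.020: state=(1.817, 0.285)
t=0.030: state=(1.819, 0.238)
continuing one RK4 step at a time; state shown every 50 steps (Δt=0.5):
t=0.500: state=(1.463, -1.669)
t=0.810: state=(0.800, -2.512)
next step: t=0.820: state=(0.775, -2.527) — theta has crossed 0.78
linear interpolation between t=0.810 (0.79984) and t=0.820 (0.77465) → t≈0.818

t = 0.818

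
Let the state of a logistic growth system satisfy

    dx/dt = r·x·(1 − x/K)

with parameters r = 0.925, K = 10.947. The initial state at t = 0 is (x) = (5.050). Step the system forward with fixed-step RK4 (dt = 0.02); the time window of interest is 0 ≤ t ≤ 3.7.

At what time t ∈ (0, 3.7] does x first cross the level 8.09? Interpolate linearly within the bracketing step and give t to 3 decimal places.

t = 1.293

t=0.000: state=(5.050)
step 1 (dt=0.02): k1=(2.516), k2=(2.518), k3=(2.518), k4=(2.520); state += dt/6·(k1+2k2+2k3+k4)
t=0.020: state=(5.100)
t=0.040: state=(5.151)
t=0.060: state=(5.201)
continuing one RK4 step at a time; state shown every 10 steps (Δt=0.2):
t=0.200: state=(5.555)
t=0.400: state=(6.059)
t=0.600: state=(6.554)
t=0.800: state=(7.030)
t=1.000: state=(7.482)
t=1.200: state=(7.905)
t=1.280: state=(8.065)
next step: t=1.300: state=(8.104) — x has crossed 8.09
linear interpolation between t=1.280 (8.06478) and t=1.300 (8.10389) → t≈1.293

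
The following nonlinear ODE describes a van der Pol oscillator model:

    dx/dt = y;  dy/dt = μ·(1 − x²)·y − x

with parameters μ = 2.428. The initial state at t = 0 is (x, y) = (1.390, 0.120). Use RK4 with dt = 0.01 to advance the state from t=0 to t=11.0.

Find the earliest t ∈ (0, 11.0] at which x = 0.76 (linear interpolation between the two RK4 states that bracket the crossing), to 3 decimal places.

t=0.000: state=(1.390, 0.120)
step 1 (dt=0.01): k1=(0.120, -1.662), k2=(0.112, -1.644), k3=(0.112, -1.644), k4=(0.104, -1.626); state += dt/6·(k1+2k2+2k3+k4)
t=0.010: state=(1.391, 0.104)
t=0.020: state=(1.392, 0.087)
t=0.030: state=(1.393, 0.072)
continuing one RK4 step at a time; state shown every 50 steps (Δt=0.5):
t=0.500: state=(1.302, -0.389)
t=1.000: state=(1.026, -0.737)
t=1.290: state=(0.763, -1.122)
next step: t=1.300: state=(0.752, -1.142) — x has crossed 0.76
linear interpolation between t=1.290 (0.76314) and t=1.300 (0.75182) → t≈1.293

t = 1.293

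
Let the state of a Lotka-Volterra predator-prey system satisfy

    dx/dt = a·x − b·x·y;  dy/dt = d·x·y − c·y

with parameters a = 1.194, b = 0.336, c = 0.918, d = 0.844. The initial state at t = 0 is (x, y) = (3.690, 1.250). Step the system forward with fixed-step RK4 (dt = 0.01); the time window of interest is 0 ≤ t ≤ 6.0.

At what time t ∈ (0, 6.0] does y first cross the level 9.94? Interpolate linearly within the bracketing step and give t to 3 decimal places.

t=0.000: state=(3.690, 1.250)
step 1 (dt=0.01): k1=(2.856, 2.745), k2=(2.850, 2.791), k3=(2.850, 2.791), k4=(2.843, 2.837); state += dt/6·(k1+2k2+2k3+k4)
t=0.010: state=(3.718, 1.278)
t=0.020: state=(3.747, 1.307)
t=0.030: state=(3.775, 1.337)
continuing one RK4 step at a time; state shown every 20 steps (Δt=0.2):
t=0.200: state=(4.209, 2.030)
t=0.400: state=(4.456, 3.532)
t=0.600: state=(4.117, 6.122)
t=0.800: state=(3.100, 9.440)
t=0.830: state=(2.915, 9.910)
next step: t=0.840: state=(2.853, 10.061) — y has crossed 9.94
linear interpolation between t=0.830 (9.91012) and t=0.840 (10.06149) → t≈0.832

t = 0.832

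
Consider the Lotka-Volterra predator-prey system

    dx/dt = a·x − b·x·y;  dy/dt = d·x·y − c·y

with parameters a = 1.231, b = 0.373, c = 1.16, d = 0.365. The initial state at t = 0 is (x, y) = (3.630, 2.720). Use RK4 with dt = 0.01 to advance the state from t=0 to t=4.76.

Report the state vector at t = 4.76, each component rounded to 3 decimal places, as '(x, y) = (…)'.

(x, y) = (3.193, 2.601)

t=0.000: state=(3.630, 2.720)
step 1 (dt=0.01): k1=(0.786, 0.449), k2=(0.783, 0.453), k3=(0.783, 0.453), k4=(0.781, 0.457); state += dt/6·(k1+2k2+2k3+k4)
t=0.010: state=(3.638, 2.725)
t=0.020: state=(3.646, 2.729)
t=0.030: state=(3.653, 2.734)
continuing one RK4 step at a time; state shown every 20 steps (Δt=0.2):
t=0.200: state=(3.776, 2.827)
t=0.400: state=(3.893, 2.966)
t=0.600: state=(3.967, 3.134)
t=0.800: state=(3.988, 3.324)
t=1.000: state=(3.952, 3.523)
t=1.200: state=(3.858, 3.716)
t=1.400: state=(3.716, 3.886)
t=1.600: state=(3.539, 4.016)
t=1.800: state=(3.344, 4.095)
t=2.000: state=(3.148, 4.115)
t=2.200: state=(2.966, 4.078)
t=2.400: state=(2.807, 3.991)
t=2.600: state=(2.678, 3.866)
t=2.800: state=(2.581, 3.713)
t=3.000: state=(2.519, 3.546)
t=3.200: state=(2.489, 3.375)
t=3.400: state=(2.490, 3.209)
t=3.600: state=(2.522, 3.055)
t=3.800: state=(2.582, 2.918)
t=4.000: state=(2.669, 2.802)
t=4.200: state=(2.780, 2.710)
t=4.400: state=(2.912, 2.645)
t=4.600: state=(3.063, 2.608)
t=4.760: state=(3.193, 2.601)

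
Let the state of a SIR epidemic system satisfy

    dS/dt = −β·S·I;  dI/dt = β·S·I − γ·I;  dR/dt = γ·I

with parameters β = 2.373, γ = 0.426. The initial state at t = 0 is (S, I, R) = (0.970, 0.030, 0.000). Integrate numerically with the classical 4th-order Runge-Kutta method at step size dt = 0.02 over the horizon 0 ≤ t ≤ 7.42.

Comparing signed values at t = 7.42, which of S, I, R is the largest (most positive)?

t=0.000: state=(0.970, 0.030, 0.000)
step 1 (dt=0.02): k1=(-0.069, 0.056, 0.013), k2=(-0.070, 0.057, 0.013), k3=(-0.070, 0.057, 0.013), k4=(-0.072, 0.058, 0.013); state += dt/6·(k1+2k2+2k3+k4)
t=0.020: state=(0.969, 0.031, 0.000)
t=0.040: state=(0.967, 0.032, 0.001)
t=0.060: state=(0.966, 0.034, 0.001)
continuing one RK4 step at a time; state shown every 25 steps (Δt=0.5):
t=0.500: state=(0.915, 0.075, 0.010)
t=1.000: state=(0.797, 0.168, 0.035)
t=1.500: state=(0.602, 0.313, 0.086)
t=2.000: state=(0.380, 0.452, 0.168)
t=2.500: state=(0.213, 0.515, 0.273)
t=3.000: state=(0.116, 0.503, 0.382)
t=3.500: state=(0.066, 0.451, 0.484)
t=4.000: state=(0.040, 0.387, 0.573)
t=4.500: state=(0.026, 0.325, 0.649)
t=5.000: state=(0.018, 0.270, 0.712)
t=5.500: state=(0.014, 0.222, 0.764)
t=6.000: state=(0.011, 0.182, 0.807)
t=6.500: state=(0.009, 0.149, 0.842)
t=7.000: state=(0.008, 0.121, 0.871)
t=7.420: state=(0.007, 0.102, 0.891)
compare at T: S=0.007, I=0.102, R=0.891

largest component: R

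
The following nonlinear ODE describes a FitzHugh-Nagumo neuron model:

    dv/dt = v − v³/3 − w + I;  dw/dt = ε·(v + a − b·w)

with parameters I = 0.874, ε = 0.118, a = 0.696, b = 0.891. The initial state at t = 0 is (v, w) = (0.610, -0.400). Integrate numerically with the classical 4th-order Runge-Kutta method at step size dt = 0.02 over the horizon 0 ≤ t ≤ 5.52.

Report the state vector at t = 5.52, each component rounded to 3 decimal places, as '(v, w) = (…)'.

t=0.000: state=(0.610, -0.400)
step 1 (dt=0.02): k1=(1.808, 0.196), k2=(1.818, 0.198), k3=(1.818, 0.198), k4=(1.826, 0.200); state += dt/6·(k1+2k2+2k3+k4)
t=0.020: state=(0.646, -0.396)
t=0.040: state=(0.683, -0.392)
t=0.060: state=(0.720, -0.388)
continuing one RK4 step at a time; state shown every 10 steps (Δt=0.2):
t=0.200: state=(0.984, -0.357)
t=0.400: state=(1.350, -0.306)
t=0.600: state=(1.651, -0.248)
t=0.800: state=(1.856, -0.185)
t=1.000: state=(1.973, -0.120)
t=1.200: state=(2.029, -0.055)
t=1.400: state=(2.049, 0.010)
t=1.600: state=(2.051, 0.074)
t=1.800: state=(2.042, 0.137)
t=2.000: state=(2.028, 0.198)
t=2.200: state=(2.012, 0.257)
t=2.400: state=(1.994, 0.315)
t=2.600: state=(1.976, 0.371)
t=2.800: state=(1.957, 0.425)
t=3.000: state=(1.939, 0.478)
t=3.200: state=(1.920, 0.529)
t=3.400: state=(1.901, 0.579)
t=3.600: state=(1.882, 0.628)
t=3.800: state=(1.863, 0.675)
t=4.000: state=(1.845, 0.720)
t=4.200: state=(1.826, 0.764)
t=4.400: state=(1.807, 0.807)
t=4.600: state=(1.789, 0.848)
t=4.800: state=(1.770, 0.889)
t=5.000: state=(1.751, 0.927)
t=5.200: state=(1.733, 0.965)
t=5.400: state=(1.714, 1.002)
t=5.520: state=(1.703, 1.023)

(v, w) = (1.703, 1.023)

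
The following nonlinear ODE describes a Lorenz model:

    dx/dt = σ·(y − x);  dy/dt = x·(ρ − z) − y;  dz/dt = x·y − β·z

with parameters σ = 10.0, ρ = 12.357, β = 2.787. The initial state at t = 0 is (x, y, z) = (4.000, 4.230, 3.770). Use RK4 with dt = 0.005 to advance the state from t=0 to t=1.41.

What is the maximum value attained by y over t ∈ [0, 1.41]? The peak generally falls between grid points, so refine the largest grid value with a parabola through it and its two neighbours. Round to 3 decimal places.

t=0.000: state=(4.000, 4.230, 3.770)
step 1 (dt=0.005): k1=(2.300, 30.118, 6.413), k2=(2.995, 30.028, 6.694), k3=(2.976, 30.040, 6.699), k4=(3.653, 29.961, 6.986); state += dt/6·(k1+2k2+2k3+k4)
t=0.005: state=(4.015, 4.380, 3.803)
t=0.010: state=(4.036, 4.530, 3.840)
t=0.015: state=(4.064, 4.679, 3.879)
continuing one RK4 step at a time; state shown every 10 steps (Δt=0.05):
t=0.050: state=(4.408, 5.722, 4.253)
t=0.100: state=(5.248, 7.241, 5.163)
t=0.150: state=(6.351, 8.714, 6.664)
t=0.200: state=(7.542, 9.856, 8.838)
t=0.250: state=(8.564, 10.229, 11.515)
t=0.300: state=(9.101, 9.499, 14.146)
t=0.350: state=(8.918, 7.794, 15.985)
t=0.400: state=(8.036, 5.737, 16.591)
t=0.450: state=(6.742, 3.989, 16.098)
t=0.500: state=(5.394, 2.844, 14.955)
t=0.550: state=(4.249, 2.252, 13.571)
t=0.600: state=(3.409, 2.044, 12.182)
t=0.650: state=(2.871, 2.068, 10.894)
t=0.700: state=(2.588, 2.237, 9.748)
t=0.750: state=(2.505, 2.513, 8.759)
t=0.800: state=(2.585, 2.888, 7.939)
t=0.850: state=(2.803, 3.371, 7.299)
t=0.900: state=(3.151, 3.974, 6.859)
t=0.950: state=(3.627, 4.707, 6.653)
t=1.000: state=(4.231, 5.566, 6.731)
t=1.050: state=(4.956, 6.511, 7.154)
t=1.100: state=(5.771, 7.452, 7.979)
t=1.150: state=(6.606, 8.227, 9.222)
t=1.200: state=(7.345, 8.628, 10.790)
t=1.250: state=(7.837, 8.473, 12.446)
t=1.300: state=(7.948, 7.739, 13.839)
t=1.350: state=(7.634, 6.617, 14.663)
t=1.400: state=(6.977, 5.425, 14.809)
t=1.410: state=(6.819, 5.204, 14.763)
largest grid value and its neighbours: y(0.240)=10.23629, y(0.245)=10.23812, y(0.250)=10.22870
parabola through these three points peaks at t≈0.243 with y≈10.23876

max y = 10.239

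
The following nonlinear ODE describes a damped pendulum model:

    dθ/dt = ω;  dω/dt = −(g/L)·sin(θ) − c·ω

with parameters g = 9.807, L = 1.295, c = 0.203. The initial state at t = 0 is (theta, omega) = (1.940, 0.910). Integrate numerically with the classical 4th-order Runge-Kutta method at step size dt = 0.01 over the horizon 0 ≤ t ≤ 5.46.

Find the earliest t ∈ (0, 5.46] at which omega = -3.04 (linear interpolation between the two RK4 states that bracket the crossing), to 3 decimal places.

t=0.000: state=(1.940, 0.910)
step 1 (dt=0.01): k1=(0.910, -7.247), k2=(0.874, -7.228), k3=(0.874, -7.228), k4=(0.838, -7.209); state += dt/6·(k1+2k2+2k3+k4)
t=0.010: state=(1.949, 0.838)
t=0.020: state=(1.957, 0.766)
t=0.030: state=(1.964, 0.694)
continuing one RK4 step at a time; state shown every 20 steps (Δt=0.2):
t=0.200: state=(1.981, -0.485)
t=0.400: state=(1.746, -1.874)
t=0.560: state=(1.356, -2.999)
next step: t=0.570: state=(1.325, -3.066) — omega has crossed -3.04
linear interpolation between t=0.560 (-2.99868) and t=0.570 (-3.06625) → t≈0.566

t = 0.566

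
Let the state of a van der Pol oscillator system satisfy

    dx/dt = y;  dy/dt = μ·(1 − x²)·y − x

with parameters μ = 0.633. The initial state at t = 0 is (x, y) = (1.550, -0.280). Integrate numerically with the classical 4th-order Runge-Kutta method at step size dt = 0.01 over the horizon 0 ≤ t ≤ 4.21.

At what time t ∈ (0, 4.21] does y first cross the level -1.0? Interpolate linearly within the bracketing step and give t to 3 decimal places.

t = 0.690

t=0.000: state=(1.550, -0.280)
step 1 (dt=0.01): k1=(-0.280, -1.301), k2=(-0.287, -1.295), k3=(-0.286, -1.295), k4=(-0.293, -1.289); state += dt/6·(k1+2k2+2k3+k4)
t=0.010: state=(1.547, -0.293)
t=0.020: state=(1.544, -0.306)
t=0.030: state=(1.541, -0.318)
continuing one RK4 step at a time; state shown every 20 steps (Δt=0.2):
t=0.200: state=(1.470, -0.518)
t=0.400: state=(1.345, -0.722)
t=0.600: state=(1.181, -0.914)
t=0.680: state=(1.105, -0.990)
next step: t=0.690: state=(1.095, -1.000) — y has crossed -1.0
linear interpolation between t=0.680 (-0.99039) and t=0.690 (-1.00006) → t≈0.690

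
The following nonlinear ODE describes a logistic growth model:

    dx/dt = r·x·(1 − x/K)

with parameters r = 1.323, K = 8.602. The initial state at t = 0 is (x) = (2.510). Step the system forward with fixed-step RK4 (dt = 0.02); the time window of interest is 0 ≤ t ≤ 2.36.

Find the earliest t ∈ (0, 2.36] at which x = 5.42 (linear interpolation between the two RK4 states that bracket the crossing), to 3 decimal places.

t = 1.073

t=0.000: state=(2.510)
step 1 (dt=0.02): k1=(2.352), k2=(2.365), k3=(2.365), k4=(2.377); state += dt/6·(k1+2k2+2k3+k4)
t=0.020: state=(2.557)
t=0.040: state=(2.605)
t=0.060: state=(2.653)
continuing one RK4 step at a time; state shown every 5 steps (Δt=0.1):
t=0.100: state=(2.751)
t=0.200: state=(3.005)
t=0.300: state=(3.268)
t=0.400: state=(3.540)
t=0.500: state=(3.819)
t=0.600: state=(4.101)
t=0.700: state=(4.386)
t=0.800: state=(4.669)
t=0.900: state=(4.950)
t=1.000: state=(5.225)
t=1.060: state=(5.386)
next step: t=1.080: state=(5.439) — x has crossed 5.42
linear interpolation between t=1.060 (5.38604) and t=1.080 (5.43914) → t≈1.073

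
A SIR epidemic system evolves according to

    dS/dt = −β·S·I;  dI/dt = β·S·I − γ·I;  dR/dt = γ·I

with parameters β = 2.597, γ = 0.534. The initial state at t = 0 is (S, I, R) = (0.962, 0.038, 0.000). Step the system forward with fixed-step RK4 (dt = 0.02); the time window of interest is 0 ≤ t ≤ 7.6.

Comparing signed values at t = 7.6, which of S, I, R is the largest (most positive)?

t=0.000: state=(0.962, 0.038, 0.000)
step 1 (dt=0.02): k1=(-0.095, 0.075, 0.020), k2=(-0.097, 0.076, 0.021), k3=(-0.097, 0.076, 0.021), k4=(-0.099, 0.077, 0.021); state += dt/6·(k1+2k2+2k3+k4)
t=0.020: state=(0.960, 0.040, 0.000)
t=0.040: state=(0.958, 0.041, 0.001)
t=0.060: state=(0.956, 0.043, 0.001)
continuing one RK4 step at a time; state shown every 25 steps (Δt=0.5):
t=0.500: state=(0.886, 0.097, 0.017)
t=1.000: state=(0.728, 0.214, 0.057)
t=1.500: state=(0.499, 0.366, 0.135)
t=2.000: state=(0.289, 0.464, 0.248)
t=2.500: state=(0.156, 0.470, 0.374)
t=3.000: state=(0.087, 0.419, 0.494)
t=3.500: state=(0.053, 0.351, 0.596)
t=4.000: state=(0.035, 0.284, 0.681)
t=4.500: state=(0.025, 0.226, 0.749)
t=5.000: state=(0.019, 0.178, 0.803)
t=5.500: state=(0.016, 0.139, 0.845)
t=6.000: state=(0.013, 0.109, 0.878)
t=6.500: state=(0.012, 0.085, 0.903)
t=7.000: state=(0.011, 0.066, 0.923)
t=7.500: state=(0.010, 0.051, 0.939)
t=7.600: state=(0.010, 0.049, 0.942)
compare at T: S=0.010, I=0.049, R=0.942

largest component: R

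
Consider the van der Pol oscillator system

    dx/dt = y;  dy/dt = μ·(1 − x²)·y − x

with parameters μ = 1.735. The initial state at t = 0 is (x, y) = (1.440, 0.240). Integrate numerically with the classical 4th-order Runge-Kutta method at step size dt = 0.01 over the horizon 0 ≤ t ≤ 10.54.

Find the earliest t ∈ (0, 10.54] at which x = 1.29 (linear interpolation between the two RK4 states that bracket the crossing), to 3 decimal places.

t=0.000: state=(1.440, 0.240)
step 1 (dt=0.01): k1=(0.240, -1.887), k2=(0.231, -1.872), k3=(0.231, -1.872), k4=(0.221, -1.857); state += dt/6·(k1+2k2+2k3+k4)
t=0.010: state=(1.442, 0.221)
t=0.020: state=(1.444, 0.203)
t=0.030: state=(1.446, 0.185)
continuing one RK4 step at a time; state shown every 50 steps (Δt=0.5):
t=0.500: state=(1.382, -0.378)
t=0.700: state=(1.292, -0.523)
next step: t=0.710: state=(1.286, -0.530) — x has crossed 1.29
linear interpolation between t=0.700 (1.29156) and t=0.710 (1.28630) → t≈0.703

t = 0.703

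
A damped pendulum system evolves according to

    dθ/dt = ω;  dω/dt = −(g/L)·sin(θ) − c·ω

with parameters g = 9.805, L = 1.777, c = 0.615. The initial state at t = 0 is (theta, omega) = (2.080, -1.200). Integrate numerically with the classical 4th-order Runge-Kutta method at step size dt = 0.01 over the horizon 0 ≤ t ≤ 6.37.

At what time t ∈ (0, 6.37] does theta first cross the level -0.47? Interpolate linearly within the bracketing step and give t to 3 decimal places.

t = 0.947

t=0.000: state=(2.080, -1.200)
step 1 (dt=0.01): k1=(-1.200, -4.080), k2=(-1.220, -4.083), k3=(-1.220, -4.083), k4=(-1.241, -4.087); state += dt/6·(k1+2k2+2k3+k4)
t=0.010: state=(2.068, -1.241)
t=0.020: state=(2.055, -1.282)
t=0.030: state=(2.042, -1.323)
continuing one RK4 step at a time; state shown every 25 steps (Δt=0.25):
t=0.250: state=(1.651, -2.237)
t=0.500: state=(0.972, -3.133)
t=0.750: state=(0.142, -3.337)
t=0.940: state=(-0.450, -2.806)
next step: t=0.950: state=(-0.478, -2.764) — theta has crossed -0.47
linear interpolation between t=0.940 (-0.44976) and t=0.950 (-0.47761) → t≈0.947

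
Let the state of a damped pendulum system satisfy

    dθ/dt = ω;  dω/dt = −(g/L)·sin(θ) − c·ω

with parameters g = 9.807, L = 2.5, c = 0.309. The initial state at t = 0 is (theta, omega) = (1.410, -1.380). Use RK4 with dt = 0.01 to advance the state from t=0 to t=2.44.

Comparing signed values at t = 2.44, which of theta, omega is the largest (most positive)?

t=0.000: state=(1.410, -1.380)
step 1 (dt=0.01): k1=(-1.380, -3.446), k2=(-1.397, -3.436), k3=(-1.397, -3.436), k4=(-1.414, -3.426); state += dt/6·(k1+2k2+2k3+k4)
t=0.010: state=(1.396, -1.414)
t=0.020: state=(1.382, -1.449)
t=0.030: state=(1.367, -1.482)
continuing one RK4 step at a time; state shown every 10 steps (Δt=0.1):
t=0.100: state=(1.255, -1.713)
t=0.200: state=(1.068, -2.015)
t=0.300: state=(0.854, -2.270)
t=0.400: state=(0.616, -2.460)
t=0.500: state=(0.364, -2.567)
t=0.600: state=(0.106, -2.578)
t=0.700: state=(-0.148, -2.491)
t=0.800: state=(-0.389, -2.312)
t=0.900: state=(-0.608, -2.057)
t=1.000: state=(-0.798, -1.744)
t=1.100: state=(-0.955, -1.394)
t=1.200: state=(-1.076, -1.022)
t=1.300: state=(-1.160, -0.643)
t=1.400: state=(-1.205, -0.266)
t=1.500: state=(-1.213, 0.104)
t=1.600: state=(-1.185, 0.461)
t=1.700: state=(-1.121, 0.800)
t=1.800: state=(-1.025, 1.116)
t=1.900: state=(-0.899, 1.399)
t=2.000: state=(-0.747, 1.640)
t=2.100: state=(-0.573, 1.827)
t=2.200: state=(-0.384, 1.949)
t=2.300: state=(-0.186, 1.998)
t=2.400: state=(0.013, 1.970)
t=2.440: state=(0.091, 1.938)
compare at T: theta=0.091, omega=1.938

largest component: omega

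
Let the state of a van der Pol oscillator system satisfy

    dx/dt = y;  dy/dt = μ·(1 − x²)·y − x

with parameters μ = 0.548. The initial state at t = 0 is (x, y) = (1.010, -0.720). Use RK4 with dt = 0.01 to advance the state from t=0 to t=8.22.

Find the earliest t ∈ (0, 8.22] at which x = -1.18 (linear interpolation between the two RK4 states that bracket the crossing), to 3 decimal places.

t=0.000: state=(1.010, -0.720)
step 1 (dt=0.01): k1=(-0.720, -1.002), k2=(-0.725, -1.001), k3=(-0.725, -1.001), k4=(-0.730, -1.001); state += dt/6·(k1+2k2+2k3+k4)
t=0.010: state=(1.003, -0.730)
t=0.020: state=(0.995, -0.740)
t=0.030: state=(0.988, -0.750)
continuing one RK4 step at a time; state shown every 50 steps (Δt=0.5):
t=0.500: state=(0.526, -1.218)
t=1.000: state=(-0.205, -1.680)
t=1.500: state=(-1.068, -1.613)
t=1.570: state=(-1.178, -1.518)
next step: t=1.580: state=(-1.193, -1.503) — x has crossed -1.18
linear interpolation between t=1.570 (-1.17804) and t=1.580 (-1.19315) → t≈1.571

t = 1.571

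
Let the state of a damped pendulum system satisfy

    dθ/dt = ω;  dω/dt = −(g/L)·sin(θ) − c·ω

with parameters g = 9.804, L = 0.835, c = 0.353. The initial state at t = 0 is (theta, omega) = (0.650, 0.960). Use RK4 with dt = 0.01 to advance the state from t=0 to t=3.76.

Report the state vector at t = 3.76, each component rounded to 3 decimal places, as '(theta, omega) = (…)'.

(theta, omega) = (0.341, 0.433)

t=0.000: state=(0.650, 0.960)
step 1 (dt=0.01): k1=(0.960, -7.445), k2=(0.923, -7.476), k3=(0.923, -7.474), k4=(0.885, -7.504); state += dt/6·(k1+2k2+2k3+k4)
t=0.010: state=(0.659, 0.885)
t=0.020: state=(0.668, 0.810)
t=0.030: state=(0.675, 0.734)
continuing one RK4 step at a time; state shown every 20 steps (Δt=0.2):
t=0.200: state=(0.690, -0.558)
t=0.400: state=(0.447, -1.773)
t=0.600: state=(0.034, -2.198)
t=0.800: state=(-0.366, -1.650)
t=1.000: state=(-0.583, -0.461)
t=1.200: state=(-0.544, 0.822)
t=1.400: state=(-0.281, 1.701)
t=1.600: state=(0.084, 1.807)
t=1.800: state=(0.388, 1.127)
t=2.000: state=(0.507, 0.031)
t=2.200: state=(0.405, -1.002)
t=2.400: state=(0.138, -1.556)
t=2.600: state=(-0.170, -1.404)
t=2.800: state=(-0.384, -0.661)
t=3.000: state=(-0.419, 0.304)
t=3.200: state=(-0.275, 1.080)
t=3.400: state=(-0.022, 1.347)
t=3.600: state=(0.223, 1.012)
t=3.760: state=(0.341, 0.433)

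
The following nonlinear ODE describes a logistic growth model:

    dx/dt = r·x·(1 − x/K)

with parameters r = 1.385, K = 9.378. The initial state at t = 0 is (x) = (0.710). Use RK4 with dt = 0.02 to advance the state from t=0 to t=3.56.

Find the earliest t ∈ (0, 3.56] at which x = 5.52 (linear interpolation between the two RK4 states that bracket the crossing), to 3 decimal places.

t = 2.065

t=0.000: state=(0.710)
step 1 (dt=0.02): k1=(0.909), k2=(0.920), k3=(0.920), k4=(0.930); state += dt/6·(k1+2k2+2k3+k4)
t=0.020: state=(0.728)
t=0.040: state=(0.747)
t=0.060: state=(0.766)
continuing one RK4 step at a time; state shown every 10 steps (Δt=0.2):
t=0.200: state=(0.915)
t=0.400: state=(1.170)
t=0.600: state=(1.484)
t=0.800: state=(1.864)
t=1.000: state=(2.312)
t=1.200: state=(2.828)
t=1.400: state=(3.403)
t=1.600: state=(4.023)
t=1.800: state=(4.668)
t=2.000: state=(5.313)
t=2.060: state=(5.504)
next step: t=2.080: state=(5.566) — x has crossed 5.52
linear interpolation between t=2.060 (5.50351) and t=2.080 (5.56634) → t≈2.065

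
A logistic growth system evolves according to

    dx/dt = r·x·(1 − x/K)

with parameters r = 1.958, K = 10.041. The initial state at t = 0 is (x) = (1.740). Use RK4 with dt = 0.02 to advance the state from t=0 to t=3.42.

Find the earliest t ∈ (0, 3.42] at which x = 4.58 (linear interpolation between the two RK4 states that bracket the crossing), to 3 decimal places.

t=0.000: state=(1.740)
step 1 (dt=0.02): k1=(2.817), k2=(2.852), k3=(2.853), k4=(2.889); state += dt/6·(k1+2k2+2k3+k4)
t=0.020: state=(1.797)
t=0.040: state=(1.856)
t=0.060: state=(1.916)
continuing one RK4 step at a time; state shown every 10 steps (Δt=0.2):
t=0.200: state=(2.377)
t=0.400: state=(3.158)
t=0.600: state=(4.059)
t=0.700: state=(4.540)
next step: t=0.720: state=(4.638) — x has crossed 4.58
linear interpolation between t=0.700 (4.54028) and t=0.720 (4.63785) → t≈0.708

t = 0.708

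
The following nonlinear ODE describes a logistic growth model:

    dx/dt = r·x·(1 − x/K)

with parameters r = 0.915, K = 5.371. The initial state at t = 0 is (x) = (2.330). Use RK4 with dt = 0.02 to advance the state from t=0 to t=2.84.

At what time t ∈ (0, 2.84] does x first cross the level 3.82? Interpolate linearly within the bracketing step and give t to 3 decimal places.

t = 1.276

t=0.000: state=(2.330)
step 1 (dt=0.02): k1=(1.207), k2=(1.209), k3=(1.209), k4=(1.210); state += dt/6·(k1+2k2+2k3+k4)
t=0.020: state=(2.354)
t=0.040: state=(2.378)
t=0.060: state=(2.403)
continuing one RK4 step at a time; state shown every 5 steps (Δt=0.1):
t=0.100: state=(2.451)
t=0.200: state=(2.574)
t=0.300: state=(2.696)
t=0.400: state=(2.819)
t=0.500: state=(2.941)
t=0.600: state=(3.063)
t=0.700: state=(3.182)
t=0.800: state=(3.300)
t=0.900: state=(3.415)
t=1.000: state=(3.527)
t=1.100: state=(3.636)
t=1.200: state=(3.742)
t=1.260: state=(3.804)
next step: t=1.280: state=(3.824) — x has crossed 3.82
linear interpolation between t=1.260 (3.80366) and t=1.280 (3.82389) → t≈1.276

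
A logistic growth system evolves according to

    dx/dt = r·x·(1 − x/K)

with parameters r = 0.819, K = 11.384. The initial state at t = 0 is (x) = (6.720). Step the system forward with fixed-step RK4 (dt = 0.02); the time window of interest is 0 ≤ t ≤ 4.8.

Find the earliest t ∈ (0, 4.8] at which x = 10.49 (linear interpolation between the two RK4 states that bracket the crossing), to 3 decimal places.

t = 2.561

t=0.000: state=(6.720)
step 1 (dt=0.02): k1=(2.255), k2=(2.251), k3=(2.251), k4=(2.248); state += dt/6·(k1+2k2+2k3+k4)
t=0.020: state=(6.765)
t=0.040: state=(6.810)
t=0.060: state=(6.855)
continuing one RK4 step at a time; state shown every 10 steps (Δt=0.2):
t=0.200: state=(7.163)
t=0.400: state=(7.588)
t=0.600: state=(7.991)
t=0.800: state=(8.368)
t=1.000: state=(8.717)
t=1.200: state=(9.037)
t=1.400: state=(9.327)
t=1.600: state=(9.589)
t=1.800: state=(9.823)
t=2.000: state=(10.031)
t=2.200: state=(10.214)
t=2.400: state=(10.375)
t=2.560: state=(10.489)
next step: t=2.580: state=(10.503) — x has crossed 10.49
linear interpolation between t=2.560 (10.48949) and t=2.580 (10.50290) → t≈2.561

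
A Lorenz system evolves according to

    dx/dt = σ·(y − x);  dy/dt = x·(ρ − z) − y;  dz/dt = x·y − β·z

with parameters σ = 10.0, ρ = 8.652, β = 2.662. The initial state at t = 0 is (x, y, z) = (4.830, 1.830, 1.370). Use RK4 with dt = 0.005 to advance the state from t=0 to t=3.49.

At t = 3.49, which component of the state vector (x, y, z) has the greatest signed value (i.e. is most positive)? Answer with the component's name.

largest component: z

t=0.000: state=(4.830, 1.830, 1.370)
step 1 (dt=0.005): k1=(-30.000, 33.342, 5.192), k2=(-28.416, 32.651, 5.417), k3=(-28.473, 32.679, 5.414), k4=(-26.942, 32.015, 5.625); state += dt/6·(k1+2k2+2k3+k4)
t=0.005: state=(4.688, 1.993, 1.397)
t=0.010: state=(4.560, 2.150, 1.426)
t=0.015: state=(4.446, 2.302, 1.457)
continuing one RK4 step at a time; state shown every 40 steps (Δt=0.2):
t=0.200: state=(4.925, 6.302, 3.767)
t=0.400: state=(7.129, 7.281, 9.499)
t=0.600: state=(5.069, 3.484, 10.772)
t=0.800: state=(2.848, 2.313, 7.845)
t=1.000: state=(2.633, 2.865, 5.629)
t=1.200: state=(3.589, 4.283, 5.029)
t=1.400: state=(5.144, 5.866, 6.562)
t=1.600: state=(5.755, 5.532, 9.015)
t=1.800: state=(4.621, 3.938, 9.057)
t=2.000: state=(3.673, 3.460, 7.552)
t=2.200: state=(3.731, 3.967, 6.506)
t=2.400: state=(4.439, 4.853, 6.648)
t=2.600: state=(5.085, 5.240, 7.765)
t=2.800: state=(4.941, 4.678, 8.487)
t=3.000: state=(4.342, 4.083, 8.074)
t=3.200: state=(4.075, 4.074, 7.337)
t=3.400: state=(4.288, 4.474, 7.067)
t=3.490: state=(4.467, 4.671, 7.166)
compare at T: x=4.467, y=4.671, z=7.166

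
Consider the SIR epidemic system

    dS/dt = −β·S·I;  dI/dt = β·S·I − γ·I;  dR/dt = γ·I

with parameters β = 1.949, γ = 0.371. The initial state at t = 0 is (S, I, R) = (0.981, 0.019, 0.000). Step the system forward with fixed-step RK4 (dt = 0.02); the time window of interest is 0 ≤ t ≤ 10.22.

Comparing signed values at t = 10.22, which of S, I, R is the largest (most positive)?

t=0.000: state=(0.981, 0.019, 0.000)
step 1 (dt=0.02): k1=(-0.036, 0.029, 0.007), k2=(-0.037, 0.030, 0.007), k3=(-0.037, 0.030, 0.007), k4=(-0.037, 0.030, 0.007); state += dt/6·(k1+2k2+2k3+k4)
t=0.020: state=(0.980, 0.020, 0.000)
t=0.040: state=(0.980, 0.020, 0.000)
t=0.060: state=(0.979, 0.021, 0.000)
continuing one RK4 step at a time; state shown every 25 steps (Δt=0.5):
t=0.500: state=(0.954, 0.041, 0.005)
t=1.000: state=(0.900, 0.083, 0.016)
t=1.500: state=(0.802, 0.160, 0.038)
t=2.000: state=(0.652, 0.270, 0.078)
t=2.500: state=(0.472, 0.388, 0.139)
t=3.000: state=(0.309, 0.471, 0.220)
t=3.500: state=(0.192, 0.498, 0.310)
t=4.000: state=(0.119, 0.479, 0.401)
t=4.500: state=(0.076, 0.437, 0.487)
t=5.000: state=(0.051, 0.386, 0.563)
t=5.500: state=(0.036, 0.334, 0.630)
t=6.000: state=(0.027, 0.286, 0.687)
t=6.500: state=(0.020, 0.243, 0.736)
t=7.000: state=(0.016, 0.206, 0.778)
t=7.500: state=(0.014, 0.173, 0.813)
t=8.000: state=(0.012, 0.146, 0.842)
t=8.500: state=(0.010, 0.122, 0.867)
t=9.000: state=(0.009, 0.103, 0.888)
t=9.500: state=(0.008, 0.086, 0.906)
t=10.000: state=(0.008, 0.072, 0.920)
t=10.220: state=(0.008, 0.067, 0.926)
compare at T: S=0.008, I=0.067, R=0.926

largest component: R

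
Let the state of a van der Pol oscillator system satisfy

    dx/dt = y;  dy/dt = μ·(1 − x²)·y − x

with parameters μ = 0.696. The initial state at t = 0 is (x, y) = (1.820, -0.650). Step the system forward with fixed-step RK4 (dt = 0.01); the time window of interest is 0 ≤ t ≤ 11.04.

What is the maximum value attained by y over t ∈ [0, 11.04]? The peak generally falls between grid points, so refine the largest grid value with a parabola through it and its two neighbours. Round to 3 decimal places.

t=0.000: state=(1.820, -0.650)
step 1 (dt=0.01): k1=(-0.650, -0.774), k2=(-0.654, -0.770), k3=(-0.654, -0.770), k4=(-0.658, -0.766); state += dt/6·(k1+2k2+2k3+k4)
t=0.010: state=(1.813, -0.658)
t=0.020: state=(1.807, -0.665)
t=0.030: state=(1.800, -0.673)
continuing one RK4 step at a time; state shown every 50 steps (Δt=0.5):
t=0.500: state=(1.407, -0.999)
t=1.000: state=(0.803, -1.455)
t=1.500: state=(-0.092, -2.150)
t=2.000: state=(-1.248, -2.170)
t=2.500: state=(-1.948, -0.559)
t=3.000: state=(-1.942, 0.421)
t=3.500: state=(-1.620, 0.831)
t=4.000: state=(-1.114, 1.210)
t=4.500: state=(-0.373, 1.801)
t=5.000: state=(0.698, 2.387)
t=5.500: state=(1.722, 1.367)
t=6.000: state=(2.003, -0.079)
t=6.500: state=(1.796, -0.664)
t=7.000: state=(1.375, -1.016)
t=7.500: state=(0.759, -1.487)
t=8.000: state=(-0.155, -2.186)
t=8.500: state=(-1.307, -2.104)
t=9.000: state=(-1.961, -0.475)
t=9.500: state=(-1.928, 0.452)
t=10.000: state=(-1.595, 0.851)
t=10.500: state=(-1.078, 1.236)
t=11.000: state=(-0.320, 1.843)
t=11.040: state=(-0.245, 1.902)
largest grid value and its neighbours: y(5.010)=2.38841, y(5.020)=2.38873, y(5.030)=2.38822
parabola through these three points peaks at t≈5.019 with y≈2.38874

max y = 2.389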